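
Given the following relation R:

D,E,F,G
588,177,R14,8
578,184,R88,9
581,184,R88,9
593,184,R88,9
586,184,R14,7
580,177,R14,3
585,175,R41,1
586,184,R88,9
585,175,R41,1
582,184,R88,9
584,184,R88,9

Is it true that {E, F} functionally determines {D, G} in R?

No

(E=177, F=R14): 2 rows → {D,G} takes values {(588, 8), (580, 3)} — violation
(E=184, F=R88): 6 rows → {D,G} takes values {(578, 9), (581, 9), (593, 9), (586, 9), (582, 9), (584, 9)} — violation
(E=184, F=R14): 1 row → {D,G} = (586, 7) ✓
(E=175, F=R41): 2 rows → {D,G} = (585, 1), (585, 1) ✓
Two rows agree on {E, F} but differ on {D, G}, so {E, F} -> {D, G} does not hold.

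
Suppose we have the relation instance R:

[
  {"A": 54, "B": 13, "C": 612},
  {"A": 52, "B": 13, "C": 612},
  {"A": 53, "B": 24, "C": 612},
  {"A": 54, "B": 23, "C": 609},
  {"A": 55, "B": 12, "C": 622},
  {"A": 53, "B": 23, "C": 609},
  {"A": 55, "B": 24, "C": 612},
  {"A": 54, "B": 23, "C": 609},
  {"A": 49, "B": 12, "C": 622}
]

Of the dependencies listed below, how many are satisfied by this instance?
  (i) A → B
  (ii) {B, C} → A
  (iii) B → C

(i) A → B: A=54: 3 rows → B takes values {13, 23} — violation; A=53: 2 rows → B takes values {24, 23} — violation; A=55: 2 rows → B takes values {12, 24} — violation — fails.
(ii) {B, C} → A: (B=13, C=612): 2 rows → A takes values {54, 52} — violation; (B=24, C=612): 2 rows → A takes values {53, 55} — violation; (B=23, C=609): 3 rows → A takes values {54, 53} — violation; (B=12, C=622): 2 rows → A takes values {55, 49} — violation — fails.
(iii) B → C: every LHS value maps to a single RHS value — holds.
1 of the 3 dependencies holds.

1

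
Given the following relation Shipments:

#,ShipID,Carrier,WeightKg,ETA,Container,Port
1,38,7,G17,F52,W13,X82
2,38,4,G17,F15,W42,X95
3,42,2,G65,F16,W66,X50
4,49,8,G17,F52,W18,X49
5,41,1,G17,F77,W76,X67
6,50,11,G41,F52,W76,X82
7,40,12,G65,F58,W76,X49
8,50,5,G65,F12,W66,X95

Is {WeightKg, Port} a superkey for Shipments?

All 8 rows have distinct {WeightKg, Port} values, so {WeightKg, Port} → (all attributes) holds and {WeightKg, Port} is a superkey.

Yes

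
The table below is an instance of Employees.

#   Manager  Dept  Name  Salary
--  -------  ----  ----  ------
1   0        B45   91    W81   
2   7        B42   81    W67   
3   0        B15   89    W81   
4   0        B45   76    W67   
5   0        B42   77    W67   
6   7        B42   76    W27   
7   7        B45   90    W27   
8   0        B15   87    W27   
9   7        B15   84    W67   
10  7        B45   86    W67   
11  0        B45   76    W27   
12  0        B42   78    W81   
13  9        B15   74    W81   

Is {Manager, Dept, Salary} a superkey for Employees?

All 13 rows have distinct {Manager, Dept, Salary} values, so {Manager, Dept, Salary} → (all attributes) holds and {Manager, Dept, Salary} is a superkey.

Yes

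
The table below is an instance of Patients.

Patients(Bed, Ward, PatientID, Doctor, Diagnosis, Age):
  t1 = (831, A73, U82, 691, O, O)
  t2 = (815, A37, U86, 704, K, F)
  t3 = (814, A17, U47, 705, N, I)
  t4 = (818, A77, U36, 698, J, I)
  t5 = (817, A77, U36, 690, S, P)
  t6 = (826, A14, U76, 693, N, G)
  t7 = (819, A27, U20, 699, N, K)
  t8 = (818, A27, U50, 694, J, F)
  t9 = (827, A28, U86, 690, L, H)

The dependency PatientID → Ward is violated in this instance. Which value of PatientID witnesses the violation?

U86

PatientID=U82: row 1 → Ward = A73 ✓
PatientID=U86: rows 2, 9 → Ward takes values {A37, A28} — violation
PatientID=U47: row 3 → Ward = A17 ✓
PatientID=U36: rows 4, 5 → Ward = A77, A77 ✓
PatientID=U76: row 6 → Ward = A14 ✓
PatientID=U20: row 7 → Ward = A27 ✓
PatientID=U50: row 8 → Ward = A27 ✓
The only PatientID value with inconsistent Ward is PatientID=U86.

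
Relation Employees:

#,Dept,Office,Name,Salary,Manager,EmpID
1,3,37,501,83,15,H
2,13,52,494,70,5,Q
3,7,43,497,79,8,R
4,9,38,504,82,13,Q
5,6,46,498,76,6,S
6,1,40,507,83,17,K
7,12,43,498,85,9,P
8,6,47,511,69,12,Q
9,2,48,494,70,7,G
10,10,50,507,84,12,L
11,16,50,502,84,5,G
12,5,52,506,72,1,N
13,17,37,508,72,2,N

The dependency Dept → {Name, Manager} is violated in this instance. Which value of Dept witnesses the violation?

Dept=3: row 1 → {Name,Manager} = (501, 15) ✓
Dept=13: row 2 → {Name,Manager} = (494, 5) ✓
Dept=7: row 3 → {Name,Manager} = (497, 8) ✓
Dept=9: row 4 → {Name,Manager} = (504, 13) ✓
Dept=6: rows 5, 8 → {Name,Manager} takes values {(498, 6), (511, 12)} — violation
Dept=1: row 6 → {Name,Manager} = (507, 17) ✓
Dept=12: row 7 → {Name,Manager} = (498, 9) ✓
Dept=2: row 9 → {Name,Manager} = (494, 7) ✓
Dept=10: row 10 → {Name,Manager} = (507, 12) ✓
Dept=16: row 11 → {Name,Manager} = (502, 5) ✓
Dept=5: row 12 → {Name,Manager} = (506, 1) ✓
Dept=17: row 13 → {Name,Manager} = (508, 2) ✓
The only Dept value with inconsistent RHS is Dept=6.

6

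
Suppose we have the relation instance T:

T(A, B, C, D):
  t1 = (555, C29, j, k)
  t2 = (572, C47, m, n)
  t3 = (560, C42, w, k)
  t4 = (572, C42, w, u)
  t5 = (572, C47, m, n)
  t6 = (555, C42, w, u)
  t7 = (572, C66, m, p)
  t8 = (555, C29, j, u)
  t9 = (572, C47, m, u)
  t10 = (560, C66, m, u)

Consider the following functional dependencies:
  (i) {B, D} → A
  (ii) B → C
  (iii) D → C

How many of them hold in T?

1

(i) {B, D} → A: (B=C42, D=u): rows 4, 6 → A takes values {572, 555} — violation — fails.
(ii) B → C: every LHS value maps to a single RHS value — holds.
(iii) D → C: D=k: rows 1, 3 → C takes values {j, w} — violation; D=u: rows 4, 6, 8, 9, 10 → C takes values {w, j, m} — violation — fails.
1 of the 3 dependencies holds.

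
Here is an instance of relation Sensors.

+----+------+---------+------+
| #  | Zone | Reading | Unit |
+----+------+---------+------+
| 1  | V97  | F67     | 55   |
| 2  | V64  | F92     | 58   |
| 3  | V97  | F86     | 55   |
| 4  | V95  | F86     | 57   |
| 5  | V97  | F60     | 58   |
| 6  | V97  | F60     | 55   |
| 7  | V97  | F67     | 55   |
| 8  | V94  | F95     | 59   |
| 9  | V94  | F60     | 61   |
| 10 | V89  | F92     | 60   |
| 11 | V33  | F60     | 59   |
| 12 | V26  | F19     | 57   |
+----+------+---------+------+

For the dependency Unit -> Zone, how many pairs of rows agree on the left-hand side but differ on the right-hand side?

Unit=55: all 4 rows agree on Zone — 0 pairs.
Unit=58: violating pairs (2,5) — 1 pair.
Unit=57: violating pairs (4,12) — 1 pair.
Unit=59: violating pairs (8,11) — 1 pair.

3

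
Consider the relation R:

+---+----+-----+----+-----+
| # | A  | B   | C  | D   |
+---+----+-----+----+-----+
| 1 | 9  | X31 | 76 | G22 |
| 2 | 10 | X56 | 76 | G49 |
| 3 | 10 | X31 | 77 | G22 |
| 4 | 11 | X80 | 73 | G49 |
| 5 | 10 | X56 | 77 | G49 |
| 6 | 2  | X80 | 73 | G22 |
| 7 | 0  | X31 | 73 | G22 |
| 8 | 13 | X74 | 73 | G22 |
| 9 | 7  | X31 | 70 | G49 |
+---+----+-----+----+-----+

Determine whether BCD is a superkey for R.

Yes

All 9 rows have distinct BCD values, so BCD → (all attributes) holds and BCD is a superkey.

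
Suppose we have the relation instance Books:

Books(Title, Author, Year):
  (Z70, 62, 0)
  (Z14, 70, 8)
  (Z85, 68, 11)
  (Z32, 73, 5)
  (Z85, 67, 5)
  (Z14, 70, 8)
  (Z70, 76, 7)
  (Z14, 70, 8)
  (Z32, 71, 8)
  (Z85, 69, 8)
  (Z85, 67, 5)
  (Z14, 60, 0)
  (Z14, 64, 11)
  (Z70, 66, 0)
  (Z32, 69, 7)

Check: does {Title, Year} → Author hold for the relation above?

(Title=Z70, Year=0): 2 rows → Author takes values {62, 66} — violation
(Title=Z14, Year=8): 3 rows → Author = 70, 70, 70 ✓
(Title=Z85, Year=11): 1 row → Author = 68 ✓
(Title=Z32, Year=5): 1 row → Author = 73 ✓
(Title=Z85, Year=5): 2 rows → Author = 67, 67 ✓
(Title=Z70, Year=7): 1 row → Author = 76 ✓
(Title=Z32, Year=8): 1 row → Author = 71 ✓
(Title=Z85, Year=8): 1 row → Author = 69 ✓
(Title=Z14, Year=0): 1 row → Author = 60 ✓
(Title=Z14, Year=11): 1 row → Author = 64 ✓
(Title=Z32, Year=7): 1 row → Author = 69 ✓
Two rows agree on {Title, Year} but differ on Author, so {Title, Year} → Author does not hold.

No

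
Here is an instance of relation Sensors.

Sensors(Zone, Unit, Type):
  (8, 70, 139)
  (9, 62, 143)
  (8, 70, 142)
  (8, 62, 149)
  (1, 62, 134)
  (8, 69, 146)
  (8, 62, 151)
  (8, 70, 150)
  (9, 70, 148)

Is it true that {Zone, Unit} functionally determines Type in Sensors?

No

(Zone=8, Unit=70): 3 rows → Type takes values {139, 142, 150} — violation
(Zone=9, Unit=62): 1 row → Type = 143 ✓
(Zone=8, Unit=62): 2 rows → Type takes values {149, 151} — violation
(Zone=1, Unit=62): 1 row → Type = 134 ✓
(Zone=8, Unit=69): 1 row → Type = 146 ✓
(Zone=9, Unit=70): 1 row → Type = 148 ✓
Two rows agree on {Zone, Unit} but differ on Type, so {Zone, Unit} -> Type does not hold.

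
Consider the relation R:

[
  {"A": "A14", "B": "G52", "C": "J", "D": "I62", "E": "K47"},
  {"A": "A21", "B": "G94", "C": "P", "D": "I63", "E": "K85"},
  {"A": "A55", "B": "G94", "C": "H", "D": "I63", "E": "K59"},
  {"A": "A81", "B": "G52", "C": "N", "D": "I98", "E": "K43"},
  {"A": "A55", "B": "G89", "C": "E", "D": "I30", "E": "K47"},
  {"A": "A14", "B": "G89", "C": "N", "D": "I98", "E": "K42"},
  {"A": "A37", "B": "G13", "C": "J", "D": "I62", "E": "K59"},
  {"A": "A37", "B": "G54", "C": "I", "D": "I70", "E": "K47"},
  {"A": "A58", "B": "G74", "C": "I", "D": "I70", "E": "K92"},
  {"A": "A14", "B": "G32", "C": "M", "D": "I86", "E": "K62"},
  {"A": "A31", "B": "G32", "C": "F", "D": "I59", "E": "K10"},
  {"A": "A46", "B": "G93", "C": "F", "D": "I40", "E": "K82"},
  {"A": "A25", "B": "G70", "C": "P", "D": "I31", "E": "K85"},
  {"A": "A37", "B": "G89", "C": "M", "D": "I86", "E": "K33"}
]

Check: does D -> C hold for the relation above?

D=I62: 2 rows → C = J, J ✓
D=I63: 2 rows → C takes values {P, H} — violation
D=I98: 2 rows → C = N, N ✓
D=I30: 1 row → C = E ✓
D=I70: 2 rows → C = I, I ✓
D=I86: 2 rows → C = M, M ✓
D=I59: 1 row → C = F ✓
D=I40: 1 row → C = F ✓
D=I31: 1 row → C = P ✓
Two rows agree on D but differ on C, so D -> C does not hold.

No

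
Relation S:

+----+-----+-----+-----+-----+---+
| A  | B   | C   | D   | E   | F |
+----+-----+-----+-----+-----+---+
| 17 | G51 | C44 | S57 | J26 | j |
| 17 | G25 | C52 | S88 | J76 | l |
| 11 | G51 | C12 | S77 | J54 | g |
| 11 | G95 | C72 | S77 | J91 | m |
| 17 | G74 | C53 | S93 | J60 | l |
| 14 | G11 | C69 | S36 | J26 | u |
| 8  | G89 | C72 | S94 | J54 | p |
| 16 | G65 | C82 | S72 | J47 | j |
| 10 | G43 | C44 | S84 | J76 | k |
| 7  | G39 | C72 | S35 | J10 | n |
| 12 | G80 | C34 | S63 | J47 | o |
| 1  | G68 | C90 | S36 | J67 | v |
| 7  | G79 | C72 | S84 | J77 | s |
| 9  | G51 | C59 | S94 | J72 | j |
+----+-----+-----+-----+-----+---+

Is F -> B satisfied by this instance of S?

No

F=j: 3 rows → B takes values {G51, G65} — violation
F=l: 2 rows → B takes values {G25, G74} — violation
F=g: 1 row → B = G51 ✓
F=m: 1 row → B = G95 ✓
F=u: 1 row → B = G11 ✓
F=p: 1 row → B = G89 ✓
F=k: 1 row → B = G43 ✓
F=n: 1 row → B = G39 ✓
F=o: 1 row → B = G80 ✓
F=v: 1 row → B = G68 ✓
F=s: 1 row → B = G79 ✓
Two rows agree on F but differ on B, so F -> B does not hold.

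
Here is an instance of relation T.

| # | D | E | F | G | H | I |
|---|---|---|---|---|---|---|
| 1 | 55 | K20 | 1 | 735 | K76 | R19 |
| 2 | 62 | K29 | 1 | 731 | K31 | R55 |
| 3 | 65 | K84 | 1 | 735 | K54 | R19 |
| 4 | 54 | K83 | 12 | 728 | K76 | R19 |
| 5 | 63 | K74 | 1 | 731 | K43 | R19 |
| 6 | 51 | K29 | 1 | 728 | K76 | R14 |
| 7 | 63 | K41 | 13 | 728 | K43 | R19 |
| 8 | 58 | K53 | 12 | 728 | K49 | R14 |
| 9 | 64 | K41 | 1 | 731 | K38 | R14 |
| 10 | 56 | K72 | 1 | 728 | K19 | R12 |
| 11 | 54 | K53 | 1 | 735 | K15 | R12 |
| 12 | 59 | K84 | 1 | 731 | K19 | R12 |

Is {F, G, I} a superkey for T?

Rows 1 and 3 have the same {F, G, I} value (F=1, G=735, I=R19) but are distinct tuples, so {F, G, I} does not determine every attribute — not a superkey.

No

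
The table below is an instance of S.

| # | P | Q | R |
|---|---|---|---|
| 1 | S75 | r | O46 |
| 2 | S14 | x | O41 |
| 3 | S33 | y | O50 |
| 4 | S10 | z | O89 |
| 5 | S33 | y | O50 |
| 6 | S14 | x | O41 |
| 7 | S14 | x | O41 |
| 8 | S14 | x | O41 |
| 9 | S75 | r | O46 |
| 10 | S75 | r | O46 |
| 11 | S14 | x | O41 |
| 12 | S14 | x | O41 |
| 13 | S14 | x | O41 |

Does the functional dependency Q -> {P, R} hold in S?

Yes

Q=r: rows 1, 9, 10 → {P,R} = (S75, O46), (S75, O46), (S75, O46) ✓
Q=x: rows 2, 6, 7, 8, 11, 12, 13 → {P,R} = (S14, O41), (S14, O41), (S14, O41), (S14, O41), (S14, O41), (S14, O41), (S14, O41) ✓
Q=y: rows 3, 5 → {P,R} = (S33, O50), (S33, O50) ✓
Q=z: row 4 → {P,R} = (S10, O89) ✓
Every Q value is associated with a single {P, R} value, so Q -> {P, R} holds.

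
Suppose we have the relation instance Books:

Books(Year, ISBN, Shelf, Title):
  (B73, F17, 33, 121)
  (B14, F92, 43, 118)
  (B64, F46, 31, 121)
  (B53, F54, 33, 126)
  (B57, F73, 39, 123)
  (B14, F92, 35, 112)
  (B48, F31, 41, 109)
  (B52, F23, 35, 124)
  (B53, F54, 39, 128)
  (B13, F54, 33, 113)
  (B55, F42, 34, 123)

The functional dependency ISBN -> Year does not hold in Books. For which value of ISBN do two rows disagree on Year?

ISBN=F17: 1 row → Year = B73 ✓
ISBN=F92: 2 rows → Year = B14, B14 ✓
ISBN=F46: 1 row → Year = B64 ✓
ISBN=F54: 3 rows → Year takes values {B53, B13} — violation
ISBN=F73: 1 row → Year = B57 ✓
ISBN=F31: 1 row → Year = B48 ✓
ISBN=F23: 1 row → Year = B52 ✓
ISBN=F42: 1 row → Year = B55 ✓
The only ISBN value with inconsistent Year is ISBN=F54.

F54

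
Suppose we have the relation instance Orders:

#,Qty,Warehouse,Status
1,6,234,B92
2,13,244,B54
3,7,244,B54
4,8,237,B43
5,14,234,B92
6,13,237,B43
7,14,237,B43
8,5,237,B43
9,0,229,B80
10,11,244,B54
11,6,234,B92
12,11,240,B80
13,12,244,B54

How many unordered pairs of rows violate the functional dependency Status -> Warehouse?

Status=B92: all 3 rows agree on Warehouse — 0 pairs.
Status=B54: all 4 rows agree on Warehouse — 0 pairs.
Status=B43: all 4 rows agree on Warehouse — 0 pairs.
Status=B80: violating pairs (9,12) — 1 pair.

1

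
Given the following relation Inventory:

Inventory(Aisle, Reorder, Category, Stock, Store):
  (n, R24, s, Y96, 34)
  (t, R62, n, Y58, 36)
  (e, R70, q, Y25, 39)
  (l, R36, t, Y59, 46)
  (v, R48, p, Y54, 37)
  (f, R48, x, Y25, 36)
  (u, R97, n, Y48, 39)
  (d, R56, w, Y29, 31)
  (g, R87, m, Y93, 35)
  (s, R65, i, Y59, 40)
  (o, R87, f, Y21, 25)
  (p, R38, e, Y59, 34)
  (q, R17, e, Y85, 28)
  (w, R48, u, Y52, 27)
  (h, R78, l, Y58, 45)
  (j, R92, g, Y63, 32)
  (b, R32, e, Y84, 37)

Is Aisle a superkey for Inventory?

Yes

All 17 rows have distinct Aisle values, so Aisle → (all attributes) holds and Aisle is a superkey.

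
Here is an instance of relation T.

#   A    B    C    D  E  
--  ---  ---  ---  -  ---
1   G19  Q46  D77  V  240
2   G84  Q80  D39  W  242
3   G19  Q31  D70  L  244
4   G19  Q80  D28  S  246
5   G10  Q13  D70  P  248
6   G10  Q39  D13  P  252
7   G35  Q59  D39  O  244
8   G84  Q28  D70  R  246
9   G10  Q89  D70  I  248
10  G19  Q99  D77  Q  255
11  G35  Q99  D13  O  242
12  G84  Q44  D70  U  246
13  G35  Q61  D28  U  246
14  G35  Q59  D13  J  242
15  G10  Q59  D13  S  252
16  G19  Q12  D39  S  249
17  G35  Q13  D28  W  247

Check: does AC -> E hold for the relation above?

(A=G19, C=D77): rows 1, 10 → E takes values {240, 255} — violation
(A=G84, C=D39): row 2 → E = 242 ✓
(A=G19, C=D70): row 3 → E = 244 ✓
(A=G19, C=D28): row 4 → E = 246 ✓
(A=G10, C=D70): rows 5, 9 → E = 248, 248 ✓
(A=G10, C=D13): rows 6, 15 → E = 252, 252 ✓
(A=G35, C=D39): row 7 → E = 244 ✓
(A=G84, C=D70): rows 8, 12 → E = 246, 246 ✓
(A=G35, C=D13): rows 11, 14 → E = 242, 242 ✓
(A=G35, C=D28): rows 13, 17 → E takes values {246, 247} — violation
(A=G19, C=D39): row 16 → E = 249 ✓
Two rows agree on AC but differ on E, so AC -> E does not hold.

No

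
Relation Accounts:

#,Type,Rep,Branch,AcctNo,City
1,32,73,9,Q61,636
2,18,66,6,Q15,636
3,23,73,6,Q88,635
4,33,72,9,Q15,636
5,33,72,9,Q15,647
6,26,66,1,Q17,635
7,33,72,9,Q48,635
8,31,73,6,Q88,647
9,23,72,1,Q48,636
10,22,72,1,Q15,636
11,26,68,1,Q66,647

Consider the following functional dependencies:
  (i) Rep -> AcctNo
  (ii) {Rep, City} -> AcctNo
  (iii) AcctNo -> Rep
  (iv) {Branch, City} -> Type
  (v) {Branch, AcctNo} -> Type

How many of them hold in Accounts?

0

(i) Rep -> AcctNo: Rep=73: rows 1, 3, 8 → AcctNo takes values {Q61, Q88} — violation; Rep=66: rows 2, 6 → AcctNo takes values {Q15, Q17} — violation; Rep=72: rows 4, 5, 7, 9, 10 → AcctNo takes values {Q15, Q48} — violation — fails.
(ii) {Rep, City} -> AcctNo: (Rep=72, City=636): rows 4, 9, 10 → AcctNo takes values {Q15, Q48} — violation — fails.
(iii) AcctNo -> Rep: AcctNo=Q15: rows 2, 4, 5, 10 → Rep takes values {66, 72} — violation — fails.
(iv) {Branch, City} -> Type: (Branch=9, City=636): rows 1, 4 → Type takes values {32, 33} — violation; (Branch=1, City=636): rows 9, 10 → Type takes values {23, 22} — violation — fails.
(v) {Branch, AcctNo} -> Type: (Branch=6, AcctNo=Q88): rows 3, 8 → Type takes values {23, 31} — violation — fails.
None of the 5 dependencies hold.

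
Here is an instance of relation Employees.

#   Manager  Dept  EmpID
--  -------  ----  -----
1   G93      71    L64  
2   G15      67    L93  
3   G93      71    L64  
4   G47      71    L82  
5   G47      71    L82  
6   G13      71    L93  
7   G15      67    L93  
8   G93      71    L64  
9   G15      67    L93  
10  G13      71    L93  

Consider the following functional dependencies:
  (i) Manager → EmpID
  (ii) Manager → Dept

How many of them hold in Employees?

(i) Manager → EmpID: every LHS value maps to a single RHS value — holds.
(ii) Manager → Dept: every LHS value maps to a single RHS value — holds.
2 of the 2 dependencies hold.

2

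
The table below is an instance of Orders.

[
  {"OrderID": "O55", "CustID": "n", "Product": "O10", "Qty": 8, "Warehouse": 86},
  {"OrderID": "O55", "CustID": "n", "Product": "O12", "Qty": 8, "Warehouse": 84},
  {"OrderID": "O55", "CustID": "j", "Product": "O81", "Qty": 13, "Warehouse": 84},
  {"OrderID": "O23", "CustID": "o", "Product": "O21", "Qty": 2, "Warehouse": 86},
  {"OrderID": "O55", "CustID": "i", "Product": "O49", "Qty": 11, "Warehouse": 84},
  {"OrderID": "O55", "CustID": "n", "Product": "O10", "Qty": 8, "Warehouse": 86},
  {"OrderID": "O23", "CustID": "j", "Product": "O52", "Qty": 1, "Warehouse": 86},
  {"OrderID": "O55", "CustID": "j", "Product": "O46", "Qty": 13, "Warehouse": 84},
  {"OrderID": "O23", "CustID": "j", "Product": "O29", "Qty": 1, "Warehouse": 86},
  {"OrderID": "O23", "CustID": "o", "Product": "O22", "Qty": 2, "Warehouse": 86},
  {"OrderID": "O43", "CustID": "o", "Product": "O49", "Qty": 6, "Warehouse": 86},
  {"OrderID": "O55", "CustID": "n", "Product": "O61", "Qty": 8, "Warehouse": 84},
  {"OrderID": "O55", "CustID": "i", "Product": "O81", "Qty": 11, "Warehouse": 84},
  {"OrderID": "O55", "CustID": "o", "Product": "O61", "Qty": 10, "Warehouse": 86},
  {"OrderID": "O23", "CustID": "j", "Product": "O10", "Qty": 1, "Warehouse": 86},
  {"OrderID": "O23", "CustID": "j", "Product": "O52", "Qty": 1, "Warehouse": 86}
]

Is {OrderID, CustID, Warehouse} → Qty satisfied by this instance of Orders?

Yes

(OrderID=O55, CustID=n, Warehouse=86): 2 rows → Qty = 8, 8 ✓
(OrderID=O55, CustID=n, Warehouse=84): 2 rows → Qty = 8, 8 ✓
(OrderID=O55, CustID=j, Warehouse=84): 2 rows → Qty = 13, 13 ✓
(OrderID=O23, CustID=o, Warehouse=86): 2 rows → Qty = 2, 2 ✓
(OrderID=O55, CustID=i, Warehouse=84): 2 rows → Qty = 11, 11 ✓
(OrderID=O23, CustID=j, Warehouse=86): 4 rows → Qty = 1, 1, 1, 1 ✓
(OrderID=O43, CustID=o, Warehouse=86): 1 row → Qty = 6 ✓
(OrderID=O55, CustID=o, Warehouse=86): 1 row → Qty = 10 ✓
Every {OrderID, CustID, Warehouse} value is associated with a single Qty value, so {OrderID, CustID, Warehouse} → Qty holds.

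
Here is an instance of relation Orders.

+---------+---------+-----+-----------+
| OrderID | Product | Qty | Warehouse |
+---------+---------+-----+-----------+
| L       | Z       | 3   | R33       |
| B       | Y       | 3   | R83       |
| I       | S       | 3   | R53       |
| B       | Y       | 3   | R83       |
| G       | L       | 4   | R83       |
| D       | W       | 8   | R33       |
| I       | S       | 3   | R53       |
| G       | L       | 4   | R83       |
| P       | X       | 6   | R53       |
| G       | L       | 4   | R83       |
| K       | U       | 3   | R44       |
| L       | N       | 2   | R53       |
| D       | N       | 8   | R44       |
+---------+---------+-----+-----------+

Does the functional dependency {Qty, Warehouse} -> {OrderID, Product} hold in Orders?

(Qty=3, Warehouse=R33): 1 row → {OrderID,Product} = (L, Z) ✓
(Qty=3, Warehouse=R83): 2 rows → {OrderID,Product} = (B, Y), (B, Y) ✓
(Qty=3, Warehouse=R53): 2 rows → {OrderID,Product} = (I, S), (I, S) ✓
(Qty=4, Warehouse=R83): 3 rows → {OrderID,Product} = (G, L), (G, L), (G, L) ✓
(Qty=8, Warehouse=R33): 1 row → {OrderID,Product} = (D, W) ✓
(Qty=6, Warehouse=R53): 1 row → {OrderID,Product} = (P, X) ✓
(Qty=3, Warehouse=R44): 1 row → {OrderID,Product} = (K, U) ✓
(Qty=2, Warehouse=R53): 1 row → {OrderID,Product} = (L, N) ✓
(Qty=8, Warehouse=R44): 1 row → {OrderID,Product} = (D, N) ✓
Every {Qty, Warehouse} value is associated with a single {OrderID, Product} value, so {Qty, Warehouse} -> {OrderID, Product} holds.

Yes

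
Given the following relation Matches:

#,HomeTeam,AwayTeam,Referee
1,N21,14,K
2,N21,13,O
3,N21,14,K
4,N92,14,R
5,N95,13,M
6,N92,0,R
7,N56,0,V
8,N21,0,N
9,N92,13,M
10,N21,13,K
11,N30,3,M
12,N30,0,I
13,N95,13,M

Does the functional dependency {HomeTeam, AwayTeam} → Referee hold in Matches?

(HomeTeam=N21, AwayTeam=14): rows 1, 3 → Referee = K, K ✓
(HomeTeam=N21, AwayTeam=13): rows 2, 10 → Referee takes values {O, K} — violation
(HomeTeam=N92, AwayTeam=14): row 4 → Referee = R ✓
(HomeTeam=N95, AwayTeam=13): rows 5, 13 → Referee = M, M ✓
(HomeTeam=N92, AwayTeam=0): row 6 → Referee = R ✓
(HomeTeam=N56, AwayTeam=0): row 7 → Referee = V ✓
(HomeTeam=N21, AwayTeam=0): row 8 → Referee = N ✓
(HomeTeam=N92, AwayTeam=13): row 9 → Referee = M ✓
(HomeTeam=N30, AwayTeam=3): row 11 → Referee = M ✓
(HomeTeam=N30, AwayTeam=0): row 12 → Referee = I ✓
Two rows agree on {HomeTeam, AwayTeam} but differ on Referee, so {HomeTeam, AwayTeam} → Referee does not hold.

No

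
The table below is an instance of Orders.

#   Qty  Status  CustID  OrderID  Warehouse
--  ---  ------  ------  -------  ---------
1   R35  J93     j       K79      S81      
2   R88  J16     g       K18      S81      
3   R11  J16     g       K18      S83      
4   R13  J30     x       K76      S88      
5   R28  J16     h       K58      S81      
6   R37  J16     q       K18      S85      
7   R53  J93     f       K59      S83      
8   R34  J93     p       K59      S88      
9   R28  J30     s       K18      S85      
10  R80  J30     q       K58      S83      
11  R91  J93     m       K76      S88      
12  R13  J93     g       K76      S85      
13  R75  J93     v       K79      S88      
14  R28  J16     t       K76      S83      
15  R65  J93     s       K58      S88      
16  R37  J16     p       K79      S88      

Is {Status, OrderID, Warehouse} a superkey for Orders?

Yes

All 16 rows have distinct {Status, OrderID, Warehouse} values, so {Status, OrderID, Warehouse} → (all attributes) holds and {Status, OrderID, Warehouse} is a superkey.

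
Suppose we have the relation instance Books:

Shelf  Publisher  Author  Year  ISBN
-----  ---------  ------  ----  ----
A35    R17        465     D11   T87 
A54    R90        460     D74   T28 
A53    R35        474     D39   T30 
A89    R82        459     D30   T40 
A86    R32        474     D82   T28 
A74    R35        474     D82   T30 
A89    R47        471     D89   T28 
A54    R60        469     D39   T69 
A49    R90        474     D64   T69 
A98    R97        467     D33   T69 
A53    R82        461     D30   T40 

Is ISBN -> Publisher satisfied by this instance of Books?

ISBN=T87: 1 row → Publisher = R17 ✓
ISBN=T28: 3 rows → Publisher takes values {R90, R32, R47} — violation
ISBN=T30: 2 rows → Publisher = R35, R35 ✓
ISBN=T40: 2 rows → Publisher = R82, R82 ✓
ISBN=T69: 3 rows → Publisher takes values {R60, R90, R97} — violation
Two rows agree on ISBN but differ on Publisher, so ISBN -> Publisher does not hold.

No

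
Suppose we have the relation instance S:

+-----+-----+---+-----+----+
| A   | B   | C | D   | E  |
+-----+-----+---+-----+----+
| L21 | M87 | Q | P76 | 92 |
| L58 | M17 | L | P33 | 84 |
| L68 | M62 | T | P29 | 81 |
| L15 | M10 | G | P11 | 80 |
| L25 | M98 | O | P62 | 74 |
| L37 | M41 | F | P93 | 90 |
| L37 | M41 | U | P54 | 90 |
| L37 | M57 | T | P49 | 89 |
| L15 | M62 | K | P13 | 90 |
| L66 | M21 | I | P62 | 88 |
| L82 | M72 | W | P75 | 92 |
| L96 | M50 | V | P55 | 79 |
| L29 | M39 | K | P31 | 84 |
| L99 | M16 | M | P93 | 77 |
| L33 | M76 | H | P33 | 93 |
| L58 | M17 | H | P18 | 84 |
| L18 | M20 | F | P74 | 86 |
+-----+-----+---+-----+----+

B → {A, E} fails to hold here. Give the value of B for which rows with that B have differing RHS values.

B=M87: 1 row → {A,E} = (L21, 92) ✓
B=M17: 2 rows → {A,E} = (L58, 84), (L58, 84) ✓
B=M62: 2 rows → {A,E} takes values {(L68, 81), (L15, 90)} — violation
B=M10: 1 row → {A,E} = (L15, 80) ✓
B=M98: 1 row → {A,E} = (L25, 74) ✓
B=M41: 2 rows → {A,E} = (L37, 90), (L37, 90) ✓
B=M57: 1 row → {A,E} = (L37, 89) ✓
B=M21: 1 row → {A,E} = (L66, 88) ✓
B=M72: 1 row → {A,E} = (L82, 92) ✓
B=M50: 1 row → {A,E} = (L96, 79) ✓
B=M39: 1 row → {A,E} = (L29, 84) ✓
B=M16: 1 row → {A,E} = (L99, 77) ✓
B=M76: 1 row → {A,E} = (L33, 93) ✓
B=M20: 1 row → {A,E} = (L18, 86) ✓
The only B value with inconsistent RHS is B=M62.

M62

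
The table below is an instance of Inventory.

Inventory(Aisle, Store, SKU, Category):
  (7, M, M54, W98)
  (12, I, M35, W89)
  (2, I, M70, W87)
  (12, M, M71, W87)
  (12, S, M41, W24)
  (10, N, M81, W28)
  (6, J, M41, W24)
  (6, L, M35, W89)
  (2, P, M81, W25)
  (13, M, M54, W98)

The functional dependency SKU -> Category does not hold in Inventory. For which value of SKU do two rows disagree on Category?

M81

SKU=M54: 2 rows → Category = W98, W98 ✓
SKU=M35: 2 rows → Category = W89, W89 ✓
SKU=M70: 1 row → Category = W87 ✓
SKU=M71: 1 row → Category = W87 ✓
SKU=M41: 2 rows → Category = W24, W24 ✓
SKU=M81: 2 rows → Category takes values {W28, W25} — violation
The only SKU value with inconsistent Category is SKU=M81.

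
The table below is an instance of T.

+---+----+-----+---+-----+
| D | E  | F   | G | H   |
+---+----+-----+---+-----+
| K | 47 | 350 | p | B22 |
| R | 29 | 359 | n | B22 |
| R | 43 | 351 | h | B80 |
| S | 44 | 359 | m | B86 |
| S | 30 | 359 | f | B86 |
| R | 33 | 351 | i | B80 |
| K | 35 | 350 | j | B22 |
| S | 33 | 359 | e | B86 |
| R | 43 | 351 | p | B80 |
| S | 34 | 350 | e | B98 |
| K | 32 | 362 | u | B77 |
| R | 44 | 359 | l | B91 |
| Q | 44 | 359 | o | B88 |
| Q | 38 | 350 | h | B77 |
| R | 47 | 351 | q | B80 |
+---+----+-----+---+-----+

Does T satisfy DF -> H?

No

(D=K, F=350): 2 rows → H = B22, B22 ✓
(D=R, F=359): 2 rows → H takes values {B22, B91} — violation
(D=R, F=351): 4 rows → H = B80, B80, B80, B80 ✓
(D=S, F=359): 3 rows → H = B86, B86, B86 ✓
(D=S, F=350): 1 row → H = B98 ✓
(D=K, F=362): 1 row → H = B77 ✓
(D=Q, F=359): 1 row → H = B88 ✓
(D=Q, F=350): 1 row → H = B77 ✓
Two rows agree on DF but differ on H, so DF -> H does not hold.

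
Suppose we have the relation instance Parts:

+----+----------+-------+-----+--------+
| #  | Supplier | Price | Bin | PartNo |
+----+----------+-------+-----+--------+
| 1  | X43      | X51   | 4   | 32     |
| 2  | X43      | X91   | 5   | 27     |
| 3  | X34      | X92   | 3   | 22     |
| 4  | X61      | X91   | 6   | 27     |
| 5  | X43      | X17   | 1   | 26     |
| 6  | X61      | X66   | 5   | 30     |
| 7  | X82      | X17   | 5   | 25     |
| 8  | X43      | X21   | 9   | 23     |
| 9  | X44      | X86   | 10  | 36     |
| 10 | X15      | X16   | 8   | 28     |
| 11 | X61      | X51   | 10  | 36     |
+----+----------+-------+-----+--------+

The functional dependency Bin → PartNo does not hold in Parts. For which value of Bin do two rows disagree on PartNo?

Bin=4: row 1 → PartNo = 32 ✓
Bin=5: rows 2, 6, 7 → PartNo takes values {27, 30, 25} — violation
Bin=3: row 3 → PartNo = 22 ✓
Bin=6: row 4 → PartNo = 27 ✓
Bin=1: row 5 → PartNo = 26 ✓
Bin=9: row 8 → PartNo = 23 ✓
Bin=10: rows 9, 11 → PartNo = 36, 36 ✓
Bin=8: row 10 → PartNo = 28 ✓
The only Bin value with inconsistent PartNo is Bin=5.

5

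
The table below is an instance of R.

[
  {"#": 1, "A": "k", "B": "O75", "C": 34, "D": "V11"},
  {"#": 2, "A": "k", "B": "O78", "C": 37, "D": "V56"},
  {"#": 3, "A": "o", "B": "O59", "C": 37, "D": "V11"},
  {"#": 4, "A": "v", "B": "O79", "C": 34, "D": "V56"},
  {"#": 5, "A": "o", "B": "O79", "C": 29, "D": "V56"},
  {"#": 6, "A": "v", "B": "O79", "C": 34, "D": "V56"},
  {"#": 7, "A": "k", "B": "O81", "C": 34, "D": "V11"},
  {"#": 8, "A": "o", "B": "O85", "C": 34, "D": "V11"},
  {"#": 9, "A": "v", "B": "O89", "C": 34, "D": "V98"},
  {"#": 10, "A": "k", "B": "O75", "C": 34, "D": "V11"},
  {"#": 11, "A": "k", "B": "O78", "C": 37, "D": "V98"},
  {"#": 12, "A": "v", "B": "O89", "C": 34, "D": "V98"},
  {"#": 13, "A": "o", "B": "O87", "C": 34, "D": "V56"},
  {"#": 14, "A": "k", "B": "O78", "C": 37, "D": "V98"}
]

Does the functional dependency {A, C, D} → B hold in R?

(A=k, C=34, D=V11): rows 1, 7, 10 → B takes values {O75, O81} — violation
(A=k, C=37, D=V56): row 2 → B = O78 ✓
(A=o, C=37, D=V11): row 3 → B = O59 ✓
(A=v, C=34, D=V56): rows 4, 6 → B = O79, O79 ✓
(A=o, C=29, D=V56): row 5 → B = O79 ✓
(A=o, C=34, D=V11): row 8 → B = O85 ✓
(A=v, C=34, D=V98): rows 9, 12 → B = O89, O89 ✓
(A=k, C=37, D=V98): rows 11, 14 → B = O78, O78 ✓
(A=o, C=34, D=V56): row 13 → B = O87 ✓
Two rows agree on {A, C, D} but differ on B, so {A, C, D} → B does not hold.

No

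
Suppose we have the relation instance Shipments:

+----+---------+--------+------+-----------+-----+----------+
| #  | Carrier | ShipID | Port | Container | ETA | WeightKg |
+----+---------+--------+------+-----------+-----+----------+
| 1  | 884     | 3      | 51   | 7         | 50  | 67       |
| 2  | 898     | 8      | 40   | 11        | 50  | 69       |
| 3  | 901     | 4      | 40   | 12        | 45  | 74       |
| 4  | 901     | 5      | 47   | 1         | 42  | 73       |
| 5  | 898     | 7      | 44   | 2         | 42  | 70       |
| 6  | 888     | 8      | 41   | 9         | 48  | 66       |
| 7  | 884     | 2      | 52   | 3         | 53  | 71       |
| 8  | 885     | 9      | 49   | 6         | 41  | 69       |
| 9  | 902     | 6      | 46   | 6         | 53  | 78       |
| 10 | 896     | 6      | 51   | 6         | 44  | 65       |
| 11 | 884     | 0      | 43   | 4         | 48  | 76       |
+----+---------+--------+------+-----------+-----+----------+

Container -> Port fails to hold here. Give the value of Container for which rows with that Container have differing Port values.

Container=7: row 1 → Port = 51 ✓
Container=11: row 2 → Port = 40 ✓
Container=12: row 3 → Port = 40 ✓
Container=1: row 4 → Port = 47 ✓
Container=2: row 5 → Port = 44 ✓
Container=9: row 6 → Port = 41 ✓
Container=3: row 7 → Port = 52 ✓
Container=6: rows 8, 9, 10 → Port takes values {49, 46, 51} — violation
Container=4: row 11 → Port = 43 ✓
The only Container value with inconsistent Port is Container=6.

6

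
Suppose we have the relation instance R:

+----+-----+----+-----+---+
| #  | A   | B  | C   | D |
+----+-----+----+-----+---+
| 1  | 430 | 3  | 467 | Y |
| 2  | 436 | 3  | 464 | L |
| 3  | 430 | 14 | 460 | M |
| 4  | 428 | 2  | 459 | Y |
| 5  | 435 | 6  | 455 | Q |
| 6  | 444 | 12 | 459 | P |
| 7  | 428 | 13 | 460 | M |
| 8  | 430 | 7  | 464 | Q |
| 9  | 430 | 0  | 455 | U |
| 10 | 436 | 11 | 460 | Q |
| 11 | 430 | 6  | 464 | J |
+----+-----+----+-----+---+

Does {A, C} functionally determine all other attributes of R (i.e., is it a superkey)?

No

Rows 8 and 11 have the same {A, C} value (A=430, C=464) but are distinct tuples, so {A, C} does not determine every attribute — not a superkey.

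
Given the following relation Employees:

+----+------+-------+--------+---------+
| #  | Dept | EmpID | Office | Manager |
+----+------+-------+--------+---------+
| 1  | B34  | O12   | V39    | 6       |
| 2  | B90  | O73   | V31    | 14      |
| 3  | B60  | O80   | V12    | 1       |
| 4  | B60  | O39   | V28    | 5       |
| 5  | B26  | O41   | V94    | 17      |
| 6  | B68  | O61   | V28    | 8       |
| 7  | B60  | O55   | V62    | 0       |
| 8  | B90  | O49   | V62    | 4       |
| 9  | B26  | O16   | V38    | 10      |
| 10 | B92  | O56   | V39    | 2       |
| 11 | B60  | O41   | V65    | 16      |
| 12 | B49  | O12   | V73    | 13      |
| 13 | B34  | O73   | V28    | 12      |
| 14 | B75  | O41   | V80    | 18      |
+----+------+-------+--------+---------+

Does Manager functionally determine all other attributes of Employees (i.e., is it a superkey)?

All 14 rows have distinct Manager values, so Manager → (all attributes) holds and Manager is a superkey.

Yes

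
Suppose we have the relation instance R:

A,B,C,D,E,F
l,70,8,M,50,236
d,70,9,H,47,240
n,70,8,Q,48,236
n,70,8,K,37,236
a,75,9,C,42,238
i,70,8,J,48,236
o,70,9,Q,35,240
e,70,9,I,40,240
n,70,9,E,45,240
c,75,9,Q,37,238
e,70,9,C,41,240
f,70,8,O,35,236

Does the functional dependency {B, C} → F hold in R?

(B=70, C=8): 5 rows → F = 236, 236, 236, 236, 236 ✓
(B=70, C=9): 5 rows → F = 240, 240, 240, 240, 240 ✓
(B=75, C=9): 2 rows → F = 238, 238 ✓
Every {B, C} value is associated with a single F value, so {B, C} → F holds.

Yes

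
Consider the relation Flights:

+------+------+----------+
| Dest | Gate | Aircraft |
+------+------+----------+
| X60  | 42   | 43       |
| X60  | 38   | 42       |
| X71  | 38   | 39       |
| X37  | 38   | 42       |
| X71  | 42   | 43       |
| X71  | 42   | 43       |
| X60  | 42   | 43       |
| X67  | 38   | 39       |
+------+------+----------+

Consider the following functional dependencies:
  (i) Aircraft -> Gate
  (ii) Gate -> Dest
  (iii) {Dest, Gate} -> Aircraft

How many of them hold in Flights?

2

(i) Aircraft -> Gate: every LHS value maps to a single RHS value — holds.
(ii) Gate -> Dest: Gate=42: 4 rows → Dest takes values {X60, X71} — violation; Gate=38: 4 rows → Dest takes values {X60, X71, X37, X67} — violation — fails.
(iii) {Dest, Gate} -> Aircraft: every LHS value maps to a single RHS value — holds.
2 of the 3 dependencies hold.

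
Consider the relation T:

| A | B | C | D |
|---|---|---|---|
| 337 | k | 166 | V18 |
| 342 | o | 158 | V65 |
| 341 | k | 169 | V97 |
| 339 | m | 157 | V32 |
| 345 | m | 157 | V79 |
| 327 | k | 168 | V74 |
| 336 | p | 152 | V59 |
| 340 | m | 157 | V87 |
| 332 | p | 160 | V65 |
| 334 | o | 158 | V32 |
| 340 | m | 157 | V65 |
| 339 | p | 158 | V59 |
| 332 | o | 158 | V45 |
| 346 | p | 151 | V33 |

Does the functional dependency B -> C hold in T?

B=k: 3 rows → C takes values {166, 169, 168} — violation
B=o: 3 rows → C = 158, 158, 158 ✓
B=m: 4 rows → C = 157, 157, 157, 157 ✓
B=p: 4 rows → C takes values {152, 160, 158, 151} — violation
Two rows agree on B but differ on C, so B -> C does not hold.

No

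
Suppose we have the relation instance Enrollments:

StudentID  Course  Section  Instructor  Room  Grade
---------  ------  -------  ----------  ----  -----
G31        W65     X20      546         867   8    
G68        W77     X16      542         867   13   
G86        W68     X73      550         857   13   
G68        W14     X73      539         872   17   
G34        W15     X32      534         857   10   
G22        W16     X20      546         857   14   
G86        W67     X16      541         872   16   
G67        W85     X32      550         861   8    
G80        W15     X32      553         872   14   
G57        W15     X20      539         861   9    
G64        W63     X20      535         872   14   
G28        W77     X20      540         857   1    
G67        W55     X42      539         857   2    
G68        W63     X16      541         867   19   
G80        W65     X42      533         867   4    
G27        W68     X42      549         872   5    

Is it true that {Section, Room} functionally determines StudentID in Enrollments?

No

(Section=X20, Room=867): 1 row → StudentID = G31 ✓
(Section=X16, Room=867): 2 rows → StudentID = G68, G68 ✓
(Section=X73, Room=857): 1 row → StudentID = G86 ✓
(Section=X73, Room=872): 1 row → StudentID = G68 ✓
(Section=X32, Room=857): 1 row → StudentID = G34 ✓
(Section=X20, Room=857): 2 rows → StudentID takes values {G22, G28} — violation
(Section=X16, Room=872): 1 row → StudentID = G86 ✓
(Section=X32, Room=861): 1 row → StudentID = G67 ✓
(Section=X32, Room=872): 1 row → StudentID = G80 ✓
(Section=X20, Room=861): 1 row → StudentID = G57 ✓
(Section=X20, Room=872): 1 row → StudentID = G64 ✓
(Section=X42, Room=857): 1 row → StudentID = G67 ✓
(Section=X42, Room=867): 1 row → StudentID = G80 ✓
(Section=X42, Room=872): 1 row → StudentID = G27 ✓
Two rows agree on {Section, Room} but differ on StudentID, so {Section, Room} -> StudentID does not hold.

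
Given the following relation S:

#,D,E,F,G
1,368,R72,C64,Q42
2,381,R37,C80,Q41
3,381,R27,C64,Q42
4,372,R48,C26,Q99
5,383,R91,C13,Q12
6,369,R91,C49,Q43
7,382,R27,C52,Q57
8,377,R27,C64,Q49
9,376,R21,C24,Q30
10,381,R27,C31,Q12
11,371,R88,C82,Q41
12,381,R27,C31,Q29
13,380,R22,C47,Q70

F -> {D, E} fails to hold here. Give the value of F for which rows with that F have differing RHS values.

C64

F=C64: rows 1, 3, 8 → {D,E} takes values {(368, R72), (381, R27), (377, R27)} — violation
F=C80: row 2 → {D,E} = (381, R37) ✓
F=C26: row 4 → {D,E} = (372, R48) ✓
F=C13: row 5 → {D,E} = (383, R91) ✓
F=C49: row 6 → {D,E} = (369, R91) ✓
F=C52: row 7 → {D,E} = (382, R27) ✓
F=C24: row 9 → {D,E} = (376, R21) ✓
F=C31: rows 10, 12 → {D,E} = (381, R27), (381, R27) ✓
F=C82: row 11 → {D,E} = (371, R88) ✓
F=C47: row 13 → {D,E} = (380, R22) ✓
The only F value with inconsistent RHS is F=C64.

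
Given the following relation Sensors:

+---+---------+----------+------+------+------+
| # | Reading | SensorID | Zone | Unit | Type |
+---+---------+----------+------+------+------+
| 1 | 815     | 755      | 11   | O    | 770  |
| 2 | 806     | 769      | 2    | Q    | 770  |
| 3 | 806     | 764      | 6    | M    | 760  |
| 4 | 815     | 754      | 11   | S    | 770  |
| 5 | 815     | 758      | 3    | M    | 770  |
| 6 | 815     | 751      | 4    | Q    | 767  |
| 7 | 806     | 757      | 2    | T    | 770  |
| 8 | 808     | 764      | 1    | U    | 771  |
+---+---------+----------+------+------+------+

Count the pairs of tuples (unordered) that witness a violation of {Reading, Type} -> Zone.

(Reading=815, Type=770): violating pairs (1,5), (4,5) — 2 pairs.
(Reading=806, Type=770): all 2 rows agree on Zone — 0 pairs.

2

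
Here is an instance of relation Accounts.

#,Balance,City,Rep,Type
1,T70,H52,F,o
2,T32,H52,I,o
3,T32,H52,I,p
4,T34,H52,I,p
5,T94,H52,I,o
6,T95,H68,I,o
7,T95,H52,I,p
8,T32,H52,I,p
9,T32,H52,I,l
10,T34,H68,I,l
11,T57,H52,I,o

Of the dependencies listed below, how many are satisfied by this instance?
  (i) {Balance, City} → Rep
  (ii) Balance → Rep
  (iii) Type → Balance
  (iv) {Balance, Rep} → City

(i) {Balance, City} → Rep: every LHS value maps to a single RHS value — holds.
(ii) Balance → Rep: every LHS value maps to a single RHS value — holds.
(iii) Type → Balance: Type=o: rows 1, 2, 5, 6, 11 → Balance takes values {T70, T32, T94, T95, T57} — violation; Type=p: rows 3, 4, 7, 8 → Balance takes values {T32, T34, T95} — violation; Type=l: rows 9, 10 → Balance takes values {T32, T34} — violation — fails.
(iv) {Balance, Rep} → City: (Balance=T34, Rep=I): rows 4, 10 → City takes values {H52, H68} — violation; (Balance=T95, Rep=I): rows 6, 7 → City takes values {H68, H52} — violation — fails.
2 of the 4 dependencies hold.

2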